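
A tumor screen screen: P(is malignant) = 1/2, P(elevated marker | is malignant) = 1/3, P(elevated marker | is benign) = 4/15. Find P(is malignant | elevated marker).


P(A) = P(A|B)P(B) + P(A|B')P(B') = 1/3*1/2 + 4/15*1/2 = 3/10
P(B|A) = P(A|B)P(B)/P(A) = (1/6)/(3/10) = 5/9

5/9


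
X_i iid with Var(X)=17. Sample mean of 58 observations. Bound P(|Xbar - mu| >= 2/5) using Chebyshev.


Var(Xbar) = Var(X)/n = 17/58
Chebyshev: P(|Xbar-mu| >= 2/5) <= Var(Xbar)/(2/5)^2 = (17/58)/(4/25) = 425/232
Bound exceeds 1, so trivial bound: 1

1


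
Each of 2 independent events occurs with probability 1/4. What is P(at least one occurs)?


P(at least one) = 1 - P(none)
P(none) = (1 - 1/4)^2 = (3/4)^2 = 9/16
P(at least one) = 1 - 9/16 = 7/16

7/16


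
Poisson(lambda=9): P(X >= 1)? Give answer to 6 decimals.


P(X>=1) = 1 - P(X<=0) = 1 - (e^(-9)*9^0/0!)
≈ 1 - 0.0001234098 = 0.9998765902
≈ 0.999877

0.999877


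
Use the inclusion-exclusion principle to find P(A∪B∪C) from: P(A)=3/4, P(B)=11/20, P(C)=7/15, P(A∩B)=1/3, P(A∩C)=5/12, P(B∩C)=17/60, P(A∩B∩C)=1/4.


P(A∪B∪C) = P(A)+P(B)+P(C) - P(AB)-P(AC)-P(BC) + P(ABC)
= 3/4+11/20+7/15 - 1/3-5/12-17/60 + 1/4
= 59/60

59/60


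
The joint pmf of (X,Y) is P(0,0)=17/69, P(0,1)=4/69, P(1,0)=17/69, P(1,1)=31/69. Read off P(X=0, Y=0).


Read from table: P(X=0, Y=0) = 17/69

17/69


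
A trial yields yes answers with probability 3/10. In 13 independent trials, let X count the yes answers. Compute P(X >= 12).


P(X>=12) = P(X=12) + P(X=13)
= 48361131/10000000000000 + 1594323/10000000000000
= 24977727/5000000000000

24977727/5000000000000


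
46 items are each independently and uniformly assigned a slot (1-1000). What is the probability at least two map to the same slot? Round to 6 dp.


P(all different) = prod((1000-i)/1000 for i=0..45) = 0.349565
P(at least one match) = 1 - 0.349565 = 0.650435

0.650435


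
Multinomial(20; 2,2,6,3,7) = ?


20! = 2432902008176640000
Denominator: 2!=2 * 2!=2 * 6!=720 * 3!=6 * 7!=5040
Coefficient = 2432902008176640000 / 87091200 = 27935107200

27935107200


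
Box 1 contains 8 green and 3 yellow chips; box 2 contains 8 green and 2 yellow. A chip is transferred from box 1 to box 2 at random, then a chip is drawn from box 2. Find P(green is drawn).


P(transfer green) = 8/11; P(transfer yellow) = 3/11
If green transferred: Urn II has 9 green of 11, so P(green|green moved) = 9/11
If yellow transferred: Urn II has 8 green of 11, so P(green|yellow moved) = 8/11
By total probability: P(green) = 8/11*9/11 + 3/11*8/11 = 96/121

96/121


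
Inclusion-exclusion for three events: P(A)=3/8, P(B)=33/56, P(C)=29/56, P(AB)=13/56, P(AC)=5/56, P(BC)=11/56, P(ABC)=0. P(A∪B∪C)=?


P(A∪B∪C) = P(A)+P(B)+P(C) - P(AB)-P(AC)-P(BC) + P(ABC)
= 3/8+33/56+29/56 - 13/56-5/56-11/56 + 0
= 27/28

27/28


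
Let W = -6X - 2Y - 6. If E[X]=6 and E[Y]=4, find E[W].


E[-6X - 2Y - 6] = -6*E[X] - 2*E[Y] - 6
= (-6)*(6) + (-2)*(4) + (-6)
= -36 - 8 - 6 = -50

-50


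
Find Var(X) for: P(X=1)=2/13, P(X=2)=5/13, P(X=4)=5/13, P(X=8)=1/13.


E[X] = 40/13, E[X^2] = 166/13
Var(X) = E[X^2] - (E[X])^2 = 166/13 - (40/13)^2 = 558/169

558/169


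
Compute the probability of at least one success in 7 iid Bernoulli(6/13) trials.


P(at least one) = 1 - P(none)
P(none) = (1 - 6/13)^7 = (7/13)^7 = 823543/62748517
P(at least one) = 1 - 823543/62748517 = 61924974/62748517

61924974/62748517


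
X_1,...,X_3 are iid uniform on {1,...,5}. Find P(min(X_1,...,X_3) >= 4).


P(min >= 4) = P(all X_i >= 4) = (P(X_1 >= 4))^3
= (2/5)^3 = 8/125

8/125


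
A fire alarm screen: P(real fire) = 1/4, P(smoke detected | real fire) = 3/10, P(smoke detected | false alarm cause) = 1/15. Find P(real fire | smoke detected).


P(A) = P(A|B)P(B) + P(A|B')P(B') = 3/10*1/4 + 1/15*3/4 = 1/8
P(B|A) = P(A|B)P(B)/P(A) = (3/40)/(1/8) = 3/5

3/5


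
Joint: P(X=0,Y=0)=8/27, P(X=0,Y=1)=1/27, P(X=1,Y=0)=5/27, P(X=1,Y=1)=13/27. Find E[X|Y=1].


P(Y=1) = 14/27
E[X|Y=1] = (0*1 + 1*13)/14 = 13/14

13/14


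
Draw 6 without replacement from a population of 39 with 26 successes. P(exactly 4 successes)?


P(X=4) = C(26,4)*C(13,2) / C(39,6)
= 14950*78 / 3262623
= 1166100/3262623 = 29900/83657

29900/83657


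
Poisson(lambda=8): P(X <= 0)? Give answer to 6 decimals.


P(X<=0) = e^(-8)*8^0/0!
≈ 0.0003354626
≈ 0.000335

0.000335


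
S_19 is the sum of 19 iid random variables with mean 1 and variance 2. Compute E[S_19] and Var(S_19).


E[S_n] = n*mu = 19*1 = 19
Var(S_n) = n*sigma^2 = 19*2 = 38

E[S_19]=19, Var(S_19)=38


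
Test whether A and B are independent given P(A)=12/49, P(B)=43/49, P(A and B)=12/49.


P(A)*P(B) = 12/49*43/49 = 516/2401
P(A∩B) = 12/49 != 516/2401, so not independent

No, A and B are not independent


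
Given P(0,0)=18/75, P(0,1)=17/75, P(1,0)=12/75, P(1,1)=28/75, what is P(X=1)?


P(X=1) = P(1,0)+P(1,1) = 12/75 + 28/75 = 40/75 = 8/15

8/15


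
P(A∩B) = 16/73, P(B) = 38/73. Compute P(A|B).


P(A|B) = P(A∩B)/P(B) = (16/73)/(38/73) = 16/38 = 8/19

8/19


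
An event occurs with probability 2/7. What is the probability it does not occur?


P(A') = 1 - P(A) = 1 - 2/7 = 5/7

5/7


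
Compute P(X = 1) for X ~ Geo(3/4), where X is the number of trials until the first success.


P(X=1) = (1-p)^0 * p = (1/4)^0 * 3/4
= 1 * 3/4 = 3/4

3/4


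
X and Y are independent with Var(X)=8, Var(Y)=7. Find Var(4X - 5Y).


Independence => Cov(X,Y)=0
Var(4X - 5Y) = 4^2*Var(X) + (-5)^2*Var(Y)
= 16*8 + 25*7 = 303

303


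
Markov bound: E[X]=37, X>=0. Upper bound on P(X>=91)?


Markov: P(X >= a) <= E[X]/a
P(X >= 91) <= 37/91

37/91


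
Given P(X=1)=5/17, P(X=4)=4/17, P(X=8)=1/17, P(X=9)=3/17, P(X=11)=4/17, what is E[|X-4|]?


E[|X-4|] = sum(g(x)*P(x))
= 3*5/17 + 0*4/17 + 4*1/17 + 5*3/17 + 7*4/17
= 62/17

62/17


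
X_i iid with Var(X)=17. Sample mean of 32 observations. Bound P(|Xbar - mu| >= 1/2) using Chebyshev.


Var(Xbar) = Var(X)/n = 17/32
Chebyshev: P(|Xbar-mu| >= 1/2) <= Var(Xbar)/(1/2)^2 = (17/32)/(1/4) = 17/8
Bound exceeds 1, so trivial bound: 1

1


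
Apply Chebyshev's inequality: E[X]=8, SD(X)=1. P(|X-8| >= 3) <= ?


k = 3/1 = 3
Chebyshev: P(|X-mu| >= k*sigma) <= 1/k^2 = 1/3^2 = 1/9

1/9


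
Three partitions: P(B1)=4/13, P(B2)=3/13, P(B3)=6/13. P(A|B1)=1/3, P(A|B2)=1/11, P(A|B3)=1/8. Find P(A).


P(A) = P(A|B1)P(B1) + P(A|B2)P(B2) + P(A|B3)P(B3)
= 1/3*4/13 + 1/11*3/13 + 1/8*6/13
= 4/39 + 3/143 + 3/52 = 311/1716

311/1716


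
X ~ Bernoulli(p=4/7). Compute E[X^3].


For Bernoulli: X in {0,1}
E[X^3] = 0^3*(1-4/7) + 1^3*4/7 = 4/7

4/7


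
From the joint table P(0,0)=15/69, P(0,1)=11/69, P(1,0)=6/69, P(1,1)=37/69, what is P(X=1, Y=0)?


Read from table: P(X=1, Y=0) = 6/69 = 2/23

2/23


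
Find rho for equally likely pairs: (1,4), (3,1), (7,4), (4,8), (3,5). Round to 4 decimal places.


Cov(X,Y) = 0.5600, Var(X) = 3.8400, Var(Y) = 5.0400
rho = Cov/(sqrt(VarX)*sqrt(VarY)) = 0.1273

0.1273


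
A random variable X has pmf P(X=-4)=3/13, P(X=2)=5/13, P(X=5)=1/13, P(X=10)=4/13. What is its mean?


E[X] = sum(x * P(x))
= -4*3/13 + 2*5/13 + 5*1/13 + 10*4/13
= 43/13

43/13


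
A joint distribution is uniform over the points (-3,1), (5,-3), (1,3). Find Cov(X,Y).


E[X]=1, E[Y]=1/3, E[XY]=-5
Cov(X,Y) = E[XY] - E[X]E[Y] = -5 - 1*1/3 = -16/3

-16/3


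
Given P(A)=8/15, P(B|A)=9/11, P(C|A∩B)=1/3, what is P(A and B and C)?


P(A∩B∩C) = P(A) * P(B|A) * P(C|A∩B)
= 8/15 * 9/11 * 1/3
= 24/55 * 1/3 = 8/55

8/55


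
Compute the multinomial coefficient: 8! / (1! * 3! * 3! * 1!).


8! = 40320
Denominator: 1!=1 * 3!=6 * 3!=6 * 1!=1
Coefficient = 40320 / 36 = 1120

1120


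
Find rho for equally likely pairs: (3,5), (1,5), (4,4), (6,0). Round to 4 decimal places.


Cov(X,Y) = -3.2500, Var(X) = 3.2500, Var(Y) = 4.2500
rho = Cov/(sqrt(VarX)*sqrt(VarY)) = -0.8745

-0.8745


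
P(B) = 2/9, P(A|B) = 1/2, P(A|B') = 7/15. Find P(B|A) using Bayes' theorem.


P(A) = P(A|B)P(B) + P(A|B')P(B') = 1/2*2/9 + 7/15*7/9 = 64/135
P(B|A) = P(A|B)P(B)/P(A) = (1/9)/(64/135) = 15/64

15/64


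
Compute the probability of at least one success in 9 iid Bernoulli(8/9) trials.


P(at least one) = 1 - P(none)
P(none) = (1 - 8/9)^9 = (1/9)^9 = 1/387420489
P(at least one) = 1 - 1/387420489 = 387420488/387420489

387420488/387420489


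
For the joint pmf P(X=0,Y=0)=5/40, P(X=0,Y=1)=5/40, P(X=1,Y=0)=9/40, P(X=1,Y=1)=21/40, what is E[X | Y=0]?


P(Y=0) = 14/40
E[X|Y=0] = (0*5 + 1*9)/14 = 9/14

9/14


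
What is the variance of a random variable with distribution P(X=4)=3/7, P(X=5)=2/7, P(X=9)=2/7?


E[X] = 40/7, E[X^2] = 260/7
Var(X) = E[X^2] - (E[X])^2 = 260/7 - (40/7)^2 = 220/49

220/49


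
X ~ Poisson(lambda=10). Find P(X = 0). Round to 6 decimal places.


P(X=0) = e^(-10) * 10^0 / 0!
≈ 0.00004539992976 * 1 / 1
≈ 0.000045

0.000045


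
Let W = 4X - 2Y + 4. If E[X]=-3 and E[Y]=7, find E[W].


E[4X - 2Y + 4] = 4*E[X] - 2*E[Y] + 4
= (4)*(-3) + (-2)*(7) + (4)
= -12 - 14 + 4 = -22

-22


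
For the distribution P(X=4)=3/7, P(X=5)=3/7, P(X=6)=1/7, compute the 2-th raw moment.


E[X^2] = sum(x^2 * P(x))
= 16*3/7 + 25*3/7 + 36*1/7
= 159/7

159/7


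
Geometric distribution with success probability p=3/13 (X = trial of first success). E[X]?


For geometric (trials until first success), E[X] = 1/p = 1/(3/13) = 13/3

13/3


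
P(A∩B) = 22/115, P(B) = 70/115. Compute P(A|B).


P(A|B) = P(A∩B)/P(B) = (22/115)/(70/115) = 22/70 = 11/35

11/35


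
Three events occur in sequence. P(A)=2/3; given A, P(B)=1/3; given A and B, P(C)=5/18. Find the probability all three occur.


P(A∩B∩C) = P(A) * P(B|A) * P(C|A∩B)
= 2/3 * 1/3 * 5/18
= 2/9 * 5/18 = 5/81

5/81


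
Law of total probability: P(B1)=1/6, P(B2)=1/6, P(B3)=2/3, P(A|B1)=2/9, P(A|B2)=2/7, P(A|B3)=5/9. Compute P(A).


P(A) = P(A|B1)P(B1) + P(A|B2)P(B2) + P(A|B3)P(B3)
= 2/9*1/6 + 2/7*1/6 + 5/9*2/3
= 1/27 + 1/21 + 10/27 = 86/189

86/189


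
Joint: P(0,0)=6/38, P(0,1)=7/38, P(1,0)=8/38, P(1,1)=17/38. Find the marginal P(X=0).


P(X=0) = P(0,0)+P(0,1) = 6/38 + 7/38 = 13/38

13/38


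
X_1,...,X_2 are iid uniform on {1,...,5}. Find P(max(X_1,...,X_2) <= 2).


P(max <= 2) = P(all X_i <= 2) = (P(X_1 <= 2))^2
= (2/5)^2 = 4/25

4/25


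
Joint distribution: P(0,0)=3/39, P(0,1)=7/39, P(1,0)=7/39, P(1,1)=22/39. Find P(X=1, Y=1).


Read from table: P(X=1, Y=1) = 22/39

22/39


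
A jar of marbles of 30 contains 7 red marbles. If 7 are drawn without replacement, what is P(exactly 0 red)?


P(X=0) = C(7,0)*C(23,7) / C(30,7)
= 1*245157 / 2035800
= 245157/2035800 = 81719/678600

81719/678600


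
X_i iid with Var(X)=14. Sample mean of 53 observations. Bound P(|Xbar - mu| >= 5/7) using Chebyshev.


Var(Xbar) = Var(X)/n = 14/53
Chebyshev: P(|Xbar-mu| >= 5/7) <= Var(Xbar)/(5/7)^2 = (14/53)/(25/49) = 686/1325

686/1325


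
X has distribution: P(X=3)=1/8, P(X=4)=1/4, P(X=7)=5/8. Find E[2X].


E[2X] = sum(g(x)*P(x))
= 6*1/8 + 8*1/4 + 14*5/8
= 23/2

23/2


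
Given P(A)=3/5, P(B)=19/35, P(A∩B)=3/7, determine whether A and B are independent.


P(A)*P(B) = 3/5*19/35 = 57/175
P(A∩B) = 3/7 != 57/175, so not independent

No, A and B are not independent


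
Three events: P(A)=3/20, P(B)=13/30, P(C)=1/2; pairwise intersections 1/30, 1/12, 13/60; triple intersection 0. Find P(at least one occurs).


P(A∪B∪C) = P(A)+P(B)+P(C) - P(AB)-P(AC)-P(BC) + P(ABC)
= 3/20+13/30+1/2 - 1/30-1/12-13/60 + 0
= 3/4

3/4


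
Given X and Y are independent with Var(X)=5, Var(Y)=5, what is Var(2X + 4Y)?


Independence => Cov(X,Y)=0
Var(2X + 4Y) = 2^2*Var(X) + 4^2*Var(Y)
= 4*5 + 16*5 = 100

100


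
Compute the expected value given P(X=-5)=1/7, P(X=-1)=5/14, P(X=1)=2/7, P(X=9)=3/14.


E[X] = sum(x * P(x))
= -5*1/7 - 1*5/14 + 1*2/7 + 9*3/14
= 8/7

8/7


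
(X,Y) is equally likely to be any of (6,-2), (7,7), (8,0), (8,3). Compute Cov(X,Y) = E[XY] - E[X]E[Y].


E[X]=29/4, E[Y]=2, E[XY]=61/4
Cov(X,Y) = E[XY] - E[X]E[Y] = 61/4 - 29/4*2 = 3/4

3/4


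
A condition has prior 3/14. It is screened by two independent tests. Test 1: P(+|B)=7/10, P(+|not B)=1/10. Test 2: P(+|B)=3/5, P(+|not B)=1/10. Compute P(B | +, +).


After test 1: P(+) = 7/10*3/14 + 1/10*11/14 = 8/35
P(B|+) = (3/20)/(8/35) = 21/32
After test 2 (use post1 as new prior): P(+) = 3/5*21/32 + 1/10*11/32 = 137/320
P(B|+,+) = (63/160)/(137/320) = 126/137

126/137


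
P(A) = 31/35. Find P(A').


P(A') = 1 - P(A) = 1 - 31/35 = 4/35

4/35


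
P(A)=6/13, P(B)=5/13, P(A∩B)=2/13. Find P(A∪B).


P(A∪B) = P(A) + P(B) - P(A∩B)
= 6/13 + 5/13 - 2/13 = 9/13

9/13


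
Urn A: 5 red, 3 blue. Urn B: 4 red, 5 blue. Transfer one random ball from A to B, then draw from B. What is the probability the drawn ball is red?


P(transfer red) = 5/8; P(transfer blue) = 3/8
If red transferred: Urn II has 5 red of 10, so P(red|red moved) = 1/2
If blue transferred: Urn II has 4 red of 10, so P(red|blue moved) = 2/5
By total probability: P(red) = 5/8*1/2 + 3/8*2/5 = 37/80

37/80


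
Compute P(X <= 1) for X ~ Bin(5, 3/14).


P(X<=1) = P(X=0) + P(X=1)
= 161051/537824 + 219615/537824
= 190333/268912

190333/268912


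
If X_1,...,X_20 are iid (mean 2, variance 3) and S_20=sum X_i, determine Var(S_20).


By independence, Var(S_n) = n*Var(X_1) = 20*3 = 60

60


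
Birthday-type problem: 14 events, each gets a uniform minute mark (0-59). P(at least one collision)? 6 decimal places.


P(all different) = prod((60-i)/60 for i=0..13) = 0.192969
P(at least one match) = 1 - 0.192969 = 0.807031

0.807031


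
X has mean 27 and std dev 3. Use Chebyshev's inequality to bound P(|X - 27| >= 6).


k = 6/3 = 2
Chebyshev: P(|X-mu| >= k*sigma) <= 1/k^2 = 1/2^2 = 1/4

1/4


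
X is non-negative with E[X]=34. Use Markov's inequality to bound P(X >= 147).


Markov: P(X >= a) <= E[X]/a
P(X >= 147) <= 34/147

34/147


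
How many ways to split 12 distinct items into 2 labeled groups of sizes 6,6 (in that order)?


12! = 479001600
Denominator: 6!=720 * 6!=720
Coefficient = 479001600 / 518400 = 924

924


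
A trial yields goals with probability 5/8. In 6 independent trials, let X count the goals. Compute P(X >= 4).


P(X>=4) = P(X=4) + P(X=5) + P(X=6)
= 84375/262144 + 28125/131072 + 15625/262144
= 78125/131072

78125/131072


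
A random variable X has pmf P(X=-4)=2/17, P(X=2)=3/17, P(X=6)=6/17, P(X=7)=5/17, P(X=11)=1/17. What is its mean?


E[X] = sum(x * P(x))
= -4*2/17 + 2*3/17 + 6*6/17 + 7*5/17 + 11*1/17
= 80/17

80/17


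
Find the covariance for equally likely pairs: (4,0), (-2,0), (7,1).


E[X]=3, E[Y]=1/3, E[XY]=7/3
Cov(X,Y) = E[XY] - E[X]E[Y] = 7/3 - 3*1/3 = 4/3

4/3


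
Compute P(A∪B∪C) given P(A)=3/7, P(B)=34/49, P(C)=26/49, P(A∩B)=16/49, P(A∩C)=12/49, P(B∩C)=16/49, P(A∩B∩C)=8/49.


P(A∪B∪C) = P(A)+P(B)+P(C) - P(AB)-P(AC)-P(BC) + P(ABC)
= 3/7+34/49+26/49 - 16/49-12/49-16/49 + 8/49
= 45/49

45/49


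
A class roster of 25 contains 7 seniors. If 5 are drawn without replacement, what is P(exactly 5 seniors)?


P(X=5) = C(7,5)*C(18,0) / C(25,5)
= 21*1 / 53130
= 21/53130 = 1/2530

1/2530


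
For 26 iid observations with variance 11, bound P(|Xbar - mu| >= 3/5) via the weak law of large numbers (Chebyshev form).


Var(Xbar) = Var(X)/n = 11/26
Chebyshev: P(|Xbar-mu| >= 3/5) <= Var(Xbar)/(3/5)^2 = (11/26)/(9/25) = 275/234
Bound exceeds 1, so trivial bound: 1

1


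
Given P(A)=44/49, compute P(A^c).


P(A') = 1 - P(A) = 1 - 44/49 = 5/49

5/49


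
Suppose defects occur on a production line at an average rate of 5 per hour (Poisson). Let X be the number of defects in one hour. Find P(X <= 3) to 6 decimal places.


P(X<=3) = e^(-5)*5^0/0! + e^(-5)*5^1/1! + e^(-5)*5^2/2! + e^(-5)*5^3/3!
≈ 0.0067379470 + 0.0336897350 + 0.0842243375 + 0.1403738958
= 0.2650259153
≈ 0.265026

0.265026


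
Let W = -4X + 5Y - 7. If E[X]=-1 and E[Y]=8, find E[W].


E[-4X + 5Y - 7] = -4*E[X] + 5*E[Y] - 7
= (-4)*(-1) + (5)*(8) + (-7)
= 4 + 40 - 7 = 37

37


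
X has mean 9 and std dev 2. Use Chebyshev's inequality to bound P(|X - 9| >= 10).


k = 10/2 = 5
Chebyshev: P(|X-mu| >= k*sigma) <= 1/k^2 = 1/5^2 = 1/25

1/25


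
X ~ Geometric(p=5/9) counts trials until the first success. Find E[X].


For geometric (trials until first success), E[X] = 1/p = 1/(5/9) = 9/5

9/5


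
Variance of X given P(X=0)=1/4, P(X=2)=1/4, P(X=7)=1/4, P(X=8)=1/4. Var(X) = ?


E[X] = 17/4, E[X^2] = 117/4
Var(X) = E[X^2] - (E[X])^2 = 117/4 - (17/4)^2 = 179/16

179/16


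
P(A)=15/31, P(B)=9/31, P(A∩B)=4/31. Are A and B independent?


P(A)*P(B) = 15/31*9/31 = 135/961
P(A∩B) = 4/31 != 135/961, so not independent

No, A and B are not independent


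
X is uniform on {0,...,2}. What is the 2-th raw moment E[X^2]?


E[X^2] = (1/3) * sum(x^2 for x=0..2)
= 5/3

5/3


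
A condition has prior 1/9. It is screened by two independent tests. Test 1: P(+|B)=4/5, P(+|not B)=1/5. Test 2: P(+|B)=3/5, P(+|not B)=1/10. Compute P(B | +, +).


After test 1: P(+) = 4/5*1/9 + 1/5*8/9 = 4/15
P(B|+) = (4/45)/(4/15) = 1/3
After test 2 (use post1 as new prior): P(+) = 3/5*1/3 + 1/10*2/3 = 4/15
P(B|+,+) = (1/5)/(4/15) = 3/4

3/4


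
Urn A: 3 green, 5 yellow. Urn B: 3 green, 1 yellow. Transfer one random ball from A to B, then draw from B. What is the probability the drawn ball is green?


P(transfer green) = 3/8; P(transfer yellow) = 5/8
If green transferred: Urn II has 4 green of 5, so P(green|green moved) = 4/5
If yellow transferred: Urn II has 3 green of 5, so P(green|yellow moved) = 3/5
By total probability: P(green) = 3/8*4/5 + 5/8*3/5 = 27/40

27/40


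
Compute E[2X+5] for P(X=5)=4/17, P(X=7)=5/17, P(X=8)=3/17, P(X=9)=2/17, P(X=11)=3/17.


E[2X+5] = sum(g(x)*P(x))
= 15*4/17 + 19*5/17 + 21*3/17 + 23*2/17 + 27*3/17
= 345/17

345/17


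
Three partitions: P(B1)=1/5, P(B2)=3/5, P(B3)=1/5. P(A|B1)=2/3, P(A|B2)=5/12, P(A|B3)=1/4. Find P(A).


P(A) = P(A|B1)P(B1) + P(A|B2)P(B2) + P(A|B3)P(B3)
= 2/3*1/5 + 5/12*3/5 + 1/4*1/5
= 2/15 + 1/4 + 1/20 = 13/30

13/30


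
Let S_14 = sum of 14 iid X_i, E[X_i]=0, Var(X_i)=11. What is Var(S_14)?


By independence, Var(S_n) = n*Var(X_1) = 14*11 = 154

154


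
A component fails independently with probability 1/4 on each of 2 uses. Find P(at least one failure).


P(at least one) = 1 - P(none)
P(none) = (1 - 1/4)^2 = (3/4)^2 = 9/16
P(at least one) = 1 - 9/16 = 7/16

7/16


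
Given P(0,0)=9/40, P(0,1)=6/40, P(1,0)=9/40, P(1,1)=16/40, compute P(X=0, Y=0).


Read from table: P(X=0, Y=0) = 9/40

9/40


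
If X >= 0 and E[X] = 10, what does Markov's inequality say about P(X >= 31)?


Markov: P(X >= a) <= E[X]/a
P(X >= 31) <= 10/31

10/31


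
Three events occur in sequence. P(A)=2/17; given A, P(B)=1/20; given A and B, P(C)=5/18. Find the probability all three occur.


P(A∩B∩C) = P(A) * P(B|A) * P(C|A∩B)
= 2/17 * 1/20 * 5/18
= 1/170 * 5/18 = 1/612

1/612


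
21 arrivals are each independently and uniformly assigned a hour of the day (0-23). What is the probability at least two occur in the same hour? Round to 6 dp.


P(all different) = prod((24-i)/24 for i=0..20) = 0.000001
P(at least one match) = 1 - 0.000001 = 0.999999

0.999999


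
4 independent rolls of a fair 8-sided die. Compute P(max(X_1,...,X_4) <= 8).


P(max <= 8) = P(all X_i <= 8) = (P(X_1 <= 8))^4
= (8/8)^4 = 1^4 = 1

1


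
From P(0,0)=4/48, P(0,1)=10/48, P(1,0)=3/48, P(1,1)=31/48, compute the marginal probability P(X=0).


P(X=0) = P(0,0)+P(0,1) = 4/48 + 10/48 = 14/48 = 7/24

7/24


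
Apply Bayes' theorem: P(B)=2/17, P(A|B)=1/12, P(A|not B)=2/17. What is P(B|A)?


P(A) = P(A|B)P(B) + P(A|B')P(B') = 1/12*2/17 + 2/17*15/17 = 197/1734
P(B|A) = P(A|B)P(B)/P(A) = (1/102)/(197/1734) = 17/197

17/197


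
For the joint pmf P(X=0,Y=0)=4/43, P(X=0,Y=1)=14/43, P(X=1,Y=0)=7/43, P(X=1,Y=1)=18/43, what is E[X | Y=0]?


P(Y=0) = 11/43
E[X|Y=0] = (0*4 + 1*7)/11 = 7/11

7/11


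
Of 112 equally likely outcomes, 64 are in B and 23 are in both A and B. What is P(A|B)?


P(A|B) = P(A∩B)/P(B) = (23/112)/(64/112) = 23/64

23/64


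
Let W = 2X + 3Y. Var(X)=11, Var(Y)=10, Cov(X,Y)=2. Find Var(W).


Var(2X + 3Y) = 2^2*Var(X) + 3^2*Var(Y) + 2*2*3*Cov(X,Y)
= 4*11 + 9*10 + 12*2
= 44 + 90 + 24 = 158

158


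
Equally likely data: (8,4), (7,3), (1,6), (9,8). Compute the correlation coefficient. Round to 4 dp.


Cov(X,Y) = -0.0625, Var(X) = 9.6875, Var(Y) = 3.6875
rho = Cov/(sqrt(VarX)*sqrt(VarY)) = -0.0105

-0.0105


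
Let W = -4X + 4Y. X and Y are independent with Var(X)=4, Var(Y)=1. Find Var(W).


Independence => Cov(X,Y)=0
Var(-4X + 4Y) = (-4)^2*Var(X) + 4^2*Var(Y)
= 16*4 + 16*1 = 80

80


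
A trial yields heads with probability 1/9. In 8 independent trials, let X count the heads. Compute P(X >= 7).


P(X>=7) = P(X=7) + P(X=8)
= 64/43046721 + 1/43046721
= 65/43046721

65/43046721


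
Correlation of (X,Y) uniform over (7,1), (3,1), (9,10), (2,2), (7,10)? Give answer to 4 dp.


Cov(X,Y) = 7.9200, Var(X) = 7.0400, Var(Y) = 18.1600
rho = Cov/(sqrt(VarX)*sqrt(VarY)) = 0.7005

0.7005


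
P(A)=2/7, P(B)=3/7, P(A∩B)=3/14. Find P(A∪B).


P(A∪B) = P(A) + P(B) - P(A∩B)
= 2/7 + 3/7 - 3/14 = 1/2

1/2


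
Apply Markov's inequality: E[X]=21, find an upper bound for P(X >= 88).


Markov: P(X >= a) <= E[X]/a
P(X >= 88) <= 21/88

21/88


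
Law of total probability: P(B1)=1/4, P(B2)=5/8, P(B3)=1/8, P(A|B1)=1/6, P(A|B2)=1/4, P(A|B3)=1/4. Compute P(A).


P(A) = P(A|B1)P(B1) + P(A|B2)P(B2) + P(A|B3)P(B3)
= 1/6*1/4 + 1/4*5/8 + 1/4*1/8
= 1/24 + 5/32 + 1/32 = 11/48

11/48


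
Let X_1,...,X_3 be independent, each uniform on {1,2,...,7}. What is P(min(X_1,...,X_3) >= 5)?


P(min >= 5) = P(all X_i >= 5) = (P(X_1 >= 5))^3
= (3/7)^3 = 27/343

27/343


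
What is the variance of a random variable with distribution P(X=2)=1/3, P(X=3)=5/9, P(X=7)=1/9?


E[X] = 28/9, E[X^2] = 106/9
Var(X) = E[X^2] - (E[X])^2 = 106/9 - (28/9)^2 = 170/81

170/81


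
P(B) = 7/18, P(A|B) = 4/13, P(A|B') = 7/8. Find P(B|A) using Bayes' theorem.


P(A) = P(A|B)P(B) + P(A|B')P(B') = 4/13*7/18 + 7/8*11/18 = 1225/1872
P(B|A) = P(A|B)P(B)/P(A) = (14/117)/(1225/1872) = 32/175

32/175


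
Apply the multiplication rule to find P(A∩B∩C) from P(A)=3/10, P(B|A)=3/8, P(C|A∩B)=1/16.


P(A∩B∩C) = P(A) * P(B|A) * P(C|A∩B)
= 3/10 * 3/8 * 1/16
= 9/80 * 1/16 = 9/1280

9/1280


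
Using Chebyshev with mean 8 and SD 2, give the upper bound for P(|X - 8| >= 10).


k = 10/2 = 5
Chebyshev: P(|X-mu| >= k*sigma) <= 1/k^2 = 1/5^2 = 1/25

1/25


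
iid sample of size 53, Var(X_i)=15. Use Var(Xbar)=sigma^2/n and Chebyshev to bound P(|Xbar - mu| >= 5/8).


Var(Xbar) = Var(X)/n = 15/53
Chebyshev: P(|Xbar-mu| >= 5/8) <= Var(Xbar)/(5/8)^2 = (15/53)/(25/64) = 192/265

192/265


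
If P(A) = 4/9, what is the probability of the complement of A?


P(A') = 1 - P(A) = 1 - 4/9 = 5/9

5/9


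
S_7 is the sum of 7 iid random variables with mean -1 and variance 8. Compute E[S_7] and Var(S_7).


E[S_n] = n*mu = 7*-1 = -7
Var(S_n) = n*sigma^2 = 7*8 = 56

E[S_7]=-7, Var(S_7)=56


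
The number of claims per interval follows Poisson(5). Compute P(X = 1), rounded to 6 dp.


P(X=1) = e^(-5) * 5^1 / 1!
≈ 0.006737946999 * 5 / 1
≈ 0.033690

0.033690


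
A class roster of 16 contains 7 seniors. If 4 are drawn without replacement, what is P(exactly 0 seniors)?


P(X=0) = C(7,0)*C(9,4) / C(16,4)
= 1*126 / 1820
= 126/1820 = 9/130

9/130


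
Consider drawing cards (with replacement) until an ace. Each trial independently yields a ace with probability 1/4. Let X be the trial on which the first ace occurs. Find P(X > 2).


P(X > 2) = P(first 2 trials all fail) = (1-p)^2 = (3/4)^2 = 9/16

9/16


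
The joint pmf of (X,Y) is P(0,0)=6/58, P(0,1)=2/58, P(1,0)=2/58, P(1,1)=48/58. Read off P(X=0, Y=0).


Read from table: P(X=0, Y=0) = 6/58 = 3/29

3/29


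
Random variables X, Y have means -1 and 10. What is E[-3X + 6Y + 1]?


E[-3X + 6Y + 1] = -3*E[X] + 6*E[Y] + 1
= (-3)*(-1) + (6)*(10) + (1)
= 3 + 60 + 1 = 64

64


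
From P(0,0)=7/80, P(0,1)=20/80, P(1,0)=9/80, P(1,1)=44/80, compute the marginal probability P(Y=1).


P(Y=1) = P(0,1)+P(1,1) = 20/80 + 44/80 = 64/80 = 4/5

4/5


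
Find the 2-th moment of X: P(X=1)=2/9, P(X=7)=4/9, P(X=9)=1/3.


E[X^2] = sum(x^2 * P(x))
= 1*2/9 + 49*4/9 + 81*1/3
= 49

49


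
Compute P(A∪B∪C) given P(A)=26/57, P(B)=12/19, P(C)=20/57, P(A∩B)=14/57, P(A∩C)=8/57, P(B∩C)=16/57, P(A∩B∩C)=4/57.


P(A∪B∪C) = P(A)+P(B)+P(C) - P(AB)-P(AC)-P(BC) + P(ABC)
= 26/57+12/19+20/57 - 14/57-8/57-16/57 + 4/57
= 16/19

16/19


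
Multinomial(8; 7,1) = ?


8! = 40320
Denominator: 7!=5040 * 1!=1
Coefficient = 40320 / 5040 = 8

8


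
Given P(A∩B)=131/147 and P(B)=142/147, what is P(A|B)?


P(A|B) = P(A∩B)/P(B) = (131/147)/(142/147) = 131/142

131/142


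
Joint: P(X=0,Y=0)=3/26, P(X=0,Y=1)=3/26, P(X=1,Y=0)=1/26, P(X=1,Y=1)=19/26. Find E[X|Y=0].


P(Y=0) = 4/26
E[X|Y=0] = (0*3 + 1*1)/4 = 1/4

1/4


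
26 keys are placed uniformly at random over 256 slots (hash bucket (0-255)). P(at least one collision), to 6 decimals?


P(all different) = prod((256-i)/256 for i=0..25) = 0.268765
P(at least one match) = 1 - 0.268765 = 0.731235

0.731235


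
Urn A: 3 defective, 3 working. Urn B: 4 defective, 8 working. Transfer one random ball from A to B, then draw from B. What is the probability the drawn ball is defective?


P(transfer defective) = 3/6 = 1/2; P(transfer working) = 1/2
If defective transferred: Urn II has 5 defective of 13, so P(defective|defective moved) = 5/13
If working transferred: Urn II has 4 defective of 13, so P(defective|working moved) = 4/13
By total probability: P(defective) = 1/2*5/13 + 1/2*4/13 = 9/26

9/26


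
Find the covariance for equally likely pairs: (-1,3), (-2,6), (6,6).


E[X]=1, E[Y]=5, E[XY]=7
Cov(X,Y) = E[XY] - E[X]E[Y] = 7 - 1*5 = 2

2


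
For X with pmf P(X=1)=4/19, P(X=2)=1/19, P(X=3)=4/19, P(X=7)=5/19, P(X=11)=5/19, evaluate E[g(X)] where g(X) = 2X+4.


E[2X+4] = sum(g(x)*P(x))
= 6*4/19 + 8*1/19 + 10*4/19 + 18*5/19 + 26*5/19
= 292/19

292/19


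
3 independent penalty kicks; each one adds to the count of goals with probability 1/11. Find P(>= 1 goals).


P(at least one) = 1 - P(none)
P(none) = (1 - 1/11)^3 = (10/11)^3 = 1000/1331
P(at least one) = 1 - 1000/1331 = 331/1331

331/1331


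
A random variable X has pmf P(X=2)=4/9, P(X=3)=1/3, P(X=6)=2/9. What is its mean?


E[X] = sum(x * P(x))
= 2*4/9 + 3*1/3 + 6*2/9
= 29/9

29/9


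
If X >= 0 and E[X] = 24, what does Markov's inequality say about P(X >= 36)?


Markov: P(X >= a) <= E[X]/a
P(X >= 36) <= 24/36 = 2/3

2/3


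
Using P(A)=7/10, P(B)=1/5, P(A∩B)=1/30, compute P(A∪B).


P(A∪B) = P(A) + P(B) - P(A∩B)
= 7/10 + 1/5 - 1/30 = 13/15

13/15


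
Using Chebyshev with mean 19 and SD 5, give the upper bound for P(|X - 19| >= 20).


k = 20/5 = 4
Chebyshev: P(|X-mu| >= k*sigma) <= 1/k^2 = 1/4^2 = 1/16

1/16


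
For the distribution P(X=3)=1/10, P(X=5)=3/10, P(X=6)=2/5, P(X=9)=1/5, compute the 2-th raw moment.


E[X^2] = sum(x^2 * P(x))
= 9*1/10 + 25*3/10 + 36*2/5 + 81*1/5
= 39

39


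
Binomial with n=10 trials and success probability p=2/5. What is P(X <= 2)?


P(X<=2) = P(X=0) + P(X=1) + P(X=2)
= 59049/9765625 + 78732/1953125 + 236196/1953125
= 1633689/9765625

1633689/9765625


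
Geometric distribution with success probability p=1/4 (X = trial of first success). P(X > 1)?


P(X > 1) = P(first 1 trials all fail) = (1-p)^1 = (3/4)^1 = 3/4

3/4


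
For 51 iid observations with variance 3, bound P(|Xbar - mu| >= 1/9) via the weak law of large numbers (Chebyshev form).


Var(Xbar) = Var(X)/n = 3/51
Chebyshev: P(|Xbar-mu| >= 1/9) <= Var(Xbar)/(1/9)^2 = (1/17)/(1/81) = 81/17
Bound exceeds 1, so trivial bound: 1

1


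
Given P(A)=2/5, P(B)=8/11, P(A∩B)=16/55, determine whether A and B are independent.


P(A)*P(B) = 2/5*8/11 = 16/55
P(A∩B) = 16/55, which equals P(A)P(B), so independent

Yes, A and B are independent


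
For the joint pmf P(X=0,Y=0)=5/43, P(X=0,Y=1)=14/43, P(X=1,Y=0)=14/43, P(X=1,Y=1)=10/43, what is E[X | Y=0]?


P(Y=0) = 19/43
E[X|Y=0] = (0*5 + 1*14)/19 = 14/19

14/19


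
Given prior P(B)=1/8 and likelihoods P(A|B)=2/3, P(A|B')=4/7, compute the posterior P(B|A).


P(A) = P(A|B)P(B) + P(A|B')P(B') = 2/3*1/8 + 4/7*7/8 = 7/12
P(B|A) = P(A|B)P(B)/P(A) = (1/12)/(7/12) = 1/7

1/7


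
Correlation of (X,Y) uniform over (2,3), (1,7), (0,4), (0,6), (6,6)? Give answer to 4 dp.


Cov(X,Y) = 0.4400, Var(X) = 4.9600, Var(Y) = 2.1600
rho = Cov/(sqrt(VarX)*sqrt(VarY)) = 0.1344

0.1344


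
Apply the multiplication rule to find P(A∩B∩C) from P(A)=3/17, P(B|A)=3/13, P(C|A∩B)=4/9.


P(A∩B∩C) = P(A) * P(B|A) * P(C|A∩B)
= 3/17 * 3/13 * 4/9
= 9/221 * 4/9 = 4/221

4/221


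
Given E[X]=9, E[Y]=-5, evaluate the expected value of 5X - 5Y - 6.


E[5X - 5Y - 6] = 5*E[X] - 5*E[Y] - 6
= (5)*(9) + (-5)*(-5) + (-6)
= 45 + 25 - 6 = 64

64


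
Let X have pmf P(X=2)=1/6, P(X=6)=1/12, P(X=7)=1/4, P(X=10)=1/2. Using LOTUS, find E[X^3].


E[X^3] = sum(g(x)*P(x))
= 8*1/6 + 216*1/12 + 343*1/4 + 1000*1/2
= 7261/12

7261/12


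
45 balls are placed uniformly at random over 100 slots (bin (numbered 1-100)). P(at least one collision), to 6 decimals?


P(all different) = prod((100-i)/100 for i=0..44) = 0.000007
P(at least one match) = 1 - 0.000007 = 0.999993

0.999993


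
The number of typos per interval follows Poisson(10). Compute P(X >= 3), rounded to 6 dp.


P(X>=3) = 1 - P(X<=2) = 1 - (e^(-10)*10^0/0! + e^(-10)*10^1/1! + e^(-10)*10^2/2!)
≈ 1 - (0.0000453999 + 0.0004539993 + 0.0022699965)
= 1 - 0.0027693957 = 0.9972306043
≈ 0.997231

0.997231


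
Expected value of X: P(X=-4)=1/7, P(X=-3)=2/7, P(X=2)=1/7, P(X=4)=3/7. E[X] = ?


E[X] = sum(x * P(x))
= -4*1/7 - 3*2/7 + 2*1/7 + 4*3/7
= 4/7

4/7


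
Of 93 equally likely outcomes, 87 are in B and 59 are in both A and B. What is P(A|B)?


P(A|B) = P(A∩B)/P(B) = (59/93)/(87/93) = 59/87

59/87


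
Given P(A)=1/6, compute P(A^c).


P(A') = 1 - P(A) = 1 - 1/6 = 5/6

5/6


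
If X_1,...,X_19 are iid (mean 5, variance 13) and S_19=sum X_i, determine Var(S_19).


By independence, Var(S_n) = n*Var(X_1) = 19*13 = 247

247


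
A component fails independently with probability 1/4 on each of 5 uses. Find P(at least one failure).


P(at least one) = 1 - P(none)
P(none) = (1 - 1/4)^5 = (3/4)^5 = 243/1024
P(at least one) = 1 - 243/1024 = 781/1024

781/1024


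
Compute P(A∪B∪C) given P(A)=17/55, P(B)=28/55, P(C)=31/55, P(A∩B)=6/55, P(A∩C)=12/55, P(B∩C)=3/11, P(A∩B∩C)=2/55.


P(A∪B∪C) = P(A)+P(B)+P(C) - P(AB)-P(AC)-P(BC) + P(ABC)
= 17/55+28/55+31/55 - 6/55-12/55-3/11 + 2/55
= 9/11

9/11


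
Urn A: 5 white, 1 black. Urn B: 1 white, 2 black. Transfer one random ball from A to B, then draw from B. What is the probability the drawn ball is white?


P(transfer white) = 5/6; P(transfer black) = 1/6
If white transferred: Urn II has 2 white of 4, so P(white|white moved) = 1/2
If black transferred: Urn II has 1 white of 4, so P(white|black moved) = 1/4
By total probability: P(white) = 5/6*1/2 + 1/6*1/4 = 11/24

11/24


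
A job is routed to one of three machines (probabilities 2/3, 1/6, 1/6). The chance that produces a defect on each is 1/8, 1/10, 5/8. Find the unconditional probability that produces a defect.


P(A) = P(A|B1)P(B1) + P(A|B2)P(B2) + P(A|B3)P(B3)
= 1/8*2/3 + 1/10*1/6 + 5/8*1/6
= 1/12 + 1/60 + 5/48 = 49/240

49/240


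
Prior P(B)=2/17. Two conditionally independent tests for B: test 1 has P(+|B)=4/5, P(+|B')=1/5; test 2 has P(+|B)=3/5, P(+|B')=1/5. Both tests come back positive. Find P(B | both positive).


After test 1: P(+) = 4/5*2/17 + 1/5*15/17 = 23/85
P(B|+) = (8/85)/(23/85) = 8/23
After test 2 (use post1 as new prior): P(+) = 3/5*8/23 + 1/5*15/23 = 39/115
P(B|+,+) = (24/115)/(39/115) = 8/13

8/13


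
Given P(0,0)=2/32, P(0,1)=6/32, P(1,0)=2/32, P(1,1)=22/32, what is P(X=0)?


P(X=0) = P(0,0)+P(0,1) = 2/32 + 6/32 = 8/32 = 1/4

1/4


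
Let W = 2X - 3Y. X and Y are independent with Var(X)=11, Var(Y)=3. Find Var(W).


Independence => Cov(X,Y)=0
Var(2X - 3Y) = 2^2*Var(X) + (-3)^2*Var(Y)
= 4*11 + 9*3 = 71

71


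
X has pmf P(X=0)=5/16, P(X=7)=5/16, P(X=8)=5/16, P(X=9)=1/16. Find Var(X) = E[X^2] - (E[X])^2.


E[X] = 21/4, E[X^2] = 323/8
Var(X) = E[X^2] - (E[X])^2 = 323/8 - (21/4)^2 = 205/16

205/16


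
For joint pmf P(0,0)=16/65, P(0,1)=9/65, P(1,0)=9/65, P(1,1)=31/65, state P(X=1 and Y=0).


Read from table: P(X=1, Y=0) = 9/65

9/65


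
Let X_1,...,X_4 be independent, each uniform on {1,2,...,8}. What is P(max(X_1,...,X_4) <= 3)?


P(max <= 3) = P(all X_i <= 3) = (P(X_1 <= 3))^4
= (3/8)^4 = 81/4096

81/4096


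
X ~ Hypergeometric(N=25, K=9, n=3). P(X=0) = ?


P(X=0) = C(9,0)*C(16,3) / C(25,3)
= 1*560 / 2300
= 560/2300 = 28/115

28/115


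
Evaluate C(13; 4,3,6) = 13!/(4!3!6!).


13! = 6227020800
Denominator: 4!=24 * 3!=6 * 6!=720
Coefficient = 6227020800 / 103680 = 60060

60060


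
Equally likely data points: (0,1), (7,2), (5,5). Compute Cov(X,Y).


E[X]=4, E[Y]=8/3, E[XY]=13
Cov(X,Y) = E[XY] - E[X]E[Y] = 13 - 4*8/3 = 7/3

7/3


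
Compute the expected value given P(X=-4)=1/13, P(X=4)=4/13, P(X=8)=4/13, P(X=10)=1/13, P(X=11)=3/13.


E[X] = sum(x * P(x))
= -4*1/13 + 4*4/13 + 8*4/13 + 10*1/13 + 11*3/13
= 87/13

87/13


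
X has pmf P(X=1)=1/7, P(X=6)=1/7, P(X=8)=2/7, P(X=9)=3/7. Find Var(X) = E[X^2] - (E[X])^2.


E[X] = 50/7, E[X^2] = 408/7
Var(X) = E[X^2] - (E[X])^2 = 408/7 - (50/7)^2 = 356/49

356/49


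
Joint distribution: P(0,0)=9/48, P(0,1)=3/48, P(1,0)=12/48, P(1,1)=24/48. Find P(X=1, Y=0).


Read from table: P(X=1, Y=0) = 12/48 = 1/4

1/4


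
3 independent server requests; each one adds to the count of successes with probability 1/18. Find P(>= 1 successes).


P(at least one) = 1 - P(none)
P(none) = (1 - 1/18)^3 = (17/18)^3 = 4913/5832
P(at least one) = 1 - 4913/5832 = 919/5832

919/5832


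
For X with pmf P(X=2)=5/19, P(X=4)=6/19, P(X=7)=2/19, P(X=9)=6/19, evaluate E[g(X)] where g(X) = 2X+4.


E[2X+4] = sum(g(x)*P(x))
= 8*5/19 + 12*6/19 + 18*2/19 + 22*6/19
= 280/19

280/19


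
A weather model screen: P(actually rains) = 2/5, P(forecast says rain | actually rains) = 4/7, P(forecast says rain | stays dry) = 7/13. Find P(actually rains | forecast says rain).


P(A) = P(A|B)P(B) + P(A|B')P(B') = 4/7*2/5 + 7/13*3/5 = 251/455
P(B|A) = P(A|B)P(B)/P(A) = (8/35)/(251/455) = 104/251

104/251


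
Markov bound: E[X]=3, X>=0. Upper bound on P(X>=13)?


Markov: P(X >= a) <= E[X]/a
P(X >= 13) <= 3/13

3/13


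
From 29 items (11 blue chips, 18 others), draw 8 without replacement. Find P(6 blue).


P(X=6) = C(11,6)*C(18,2) / C(29,8)
= 462*153 / 4292145
= 70686/4292145 = 714/43355

714/43355


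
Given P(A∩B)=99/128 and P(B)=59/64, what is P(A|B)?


P(A|B) = P(A∩B)/P(B) = (99/128)/(118/128) = 99/118

99/118


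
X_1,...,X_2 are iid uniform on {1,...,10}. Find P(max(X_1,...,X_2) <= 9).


P(max <= 9) = P(all X_i <= 9) = (P(X_1 <= 9))^2
= (9/10)^2 = 81/100

81/100


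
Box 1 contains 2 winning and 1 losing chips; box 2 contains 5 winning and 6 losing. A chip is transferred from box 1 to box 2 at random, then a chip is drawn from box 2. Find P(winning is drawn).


P(transfer winning) = 2/3; P(transfer losing) = 1/3
If winning transferred: Urn II has 6 winning of 12, so P(winning|winning moved) = 1/2
If losing transferred: Urn II has 5 winning of 12, so P(winning|losing moved) = 5/12
By total probability: P(winning) = 2/3*1/2 + 1/3*5/12 = 17/36

17/36


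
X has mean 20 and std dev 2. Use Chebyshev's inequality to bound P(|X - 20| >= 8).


k = 8/2 = 4
Chebyshev: P(|X-mu| >= k*sigma) <= 1/k^2 = 1/4^2 = 1/16

1/16


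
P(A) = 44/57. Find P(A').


P(A') = 1 - P(A) = 1 - 44/57 = 13/57

13/57


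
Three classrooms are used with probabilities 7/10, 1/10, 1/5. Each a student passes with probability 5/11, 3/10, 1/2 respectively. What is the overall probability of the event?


P(A) = P(A|B1)P(B1) + P(A|B2)P(B2) + P(A|B3)P(B3)
= 5/11*7/10 + 3/10*1/10 + 1/2*1/5
= 7/22 + 3/100 + 1/10 = 493/1100

493/1100


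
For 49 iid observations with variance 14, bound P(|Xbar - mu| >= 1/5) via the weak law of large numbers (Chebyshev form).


Var(Xbar) = Var(X)/n = 14/49
Chebyshev: P(|Xbar-mu| >= 1/5) <= Var(Xbar)/(1/5)^2 = (2/7)/(1/25) = 50/7
Bound exceeds 1, so trivial bound: 1

1


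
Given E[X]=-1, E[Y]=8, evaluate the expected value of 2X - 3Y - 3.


E[2X - 3Y - 3] = 2*E[X] - 3*E[Y] - 3
= (2)*(-1) + (-3)*(8) + (-3)
= -2 - 24 - 3 = -29

-29


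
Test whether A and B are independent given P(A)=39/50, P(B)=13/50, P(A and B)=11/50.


P(A)*P(B) = 39/50*13/50 = 507/2500
P(A∩B) = 11/50 != 507/2500, so not independent

No, A and B are not independent


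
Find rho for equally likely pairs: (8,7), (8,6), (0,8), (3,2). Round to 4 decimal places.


Cov(X,Y) = 0.1875, Var(X) = 11.6875, Var(Y) = 5.1875
rho = Cov/(sqrt(VarX)*sqrt(VarY)) = 0.0241

0.0241


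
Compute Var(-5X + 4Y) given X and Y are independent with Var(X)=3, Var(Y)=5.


Independence => Cov(X,Y)=0
Var(-5X + 4Y) = (-5)^2*Var(X) + 4^2*Var(Y)
= 25*3 + 16*5 = 155

155


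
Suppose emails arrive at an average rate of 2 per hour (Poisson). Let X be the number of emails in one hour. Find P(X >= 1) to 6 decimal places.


P(X>=1) = 1 - P(X<=0) = 1 - (e^(-2)*2^0/0!)
≈ 1 - 0.1353352832 = 0.8646647168
≈ 0.864665

0.864665


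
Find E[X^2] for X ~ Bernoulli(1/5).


For Bernoulli: X in {0,1}
E[X^2] = 0^2*(1-1/5) + 1^2*1/5 = 1/5

1/5


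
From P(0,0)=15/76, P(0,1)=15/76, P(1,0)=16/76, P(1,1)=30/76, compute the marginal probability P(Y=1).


P(Y=1) = P(0,1)+P(1,1) = 15/76 + 30/76 = 45/76

45/76


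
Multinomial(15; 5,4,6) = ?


15! = 1307674368000
Denominator: 5!=120 * 4!=24 * 6!=720
Coefficient = 1307674368000 / 2073600 = 630630

630630


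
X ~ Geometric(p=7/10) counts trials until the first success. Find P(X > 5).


P(X > 5) = P(first 5 trials all fail) = (1-p)^5 = (3/10)^5 = 243/100000

243/100000


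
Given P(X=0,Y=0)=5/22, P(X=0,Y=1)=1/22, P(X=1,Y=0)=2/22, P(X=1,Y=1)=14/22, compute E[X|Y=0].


P(Y=0) = 7/22
E[X|Y=0] = (0*5 + 1*2)/7 = 2/7

2/7


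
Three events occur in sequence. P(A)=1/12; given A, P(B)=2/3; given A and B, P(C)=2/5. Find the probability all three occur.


P(A∩B∩C) = P(A) * P(B|A) * P(C|A∩B)
= 1/12 * 2/3 * 2/5
= 1/18 * 2/5 = 1/45

1/45


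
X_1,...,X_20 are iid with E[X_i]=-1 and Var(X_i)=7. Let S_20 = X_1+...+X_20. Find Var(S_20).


By independence, Var(S_n) = n*Var(X_1) = 20*7 = 140

140


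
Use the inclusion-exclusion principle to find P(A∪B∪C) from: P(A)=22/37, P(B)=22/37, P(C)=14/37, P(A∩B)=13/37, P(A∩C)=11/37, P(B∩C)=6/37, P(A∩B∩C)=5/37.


P(A∪B∪C) = P(A)+P(B)+P(C) - P(AB)-P(AC)-P(BC) + P(ABC)
= 22/37+22/37+14/37 - 13/37-11/37-6/37 + 5/37
= 33/37

33/37


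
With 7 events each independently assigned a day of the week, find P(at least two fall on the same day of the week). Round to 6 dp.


P(all different) = prod((7-i)/7 for i=0..6) = 0.006120
P(at least one match) = 1 - 0.006120 = 0.993880

0.993880


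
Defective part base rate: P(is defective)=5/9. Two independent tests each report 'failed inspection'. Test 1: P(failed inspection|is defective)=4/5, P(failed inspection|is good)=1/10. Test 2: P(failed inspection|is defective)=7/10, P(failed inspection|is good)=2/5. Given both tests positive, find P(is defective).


After test 1: P(+) = 4/5*5/9 + 1/10*4/9 = 22/45
P(B|+) = (4/9)/(22/45) = 10/11
After test 2 (use post1 as new prior): P(+) = 7/10*10/11 + 2/5*1/11 = 37/55
P(B|+,+) = (7/11)/(37/55) = 35/37

35/37
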